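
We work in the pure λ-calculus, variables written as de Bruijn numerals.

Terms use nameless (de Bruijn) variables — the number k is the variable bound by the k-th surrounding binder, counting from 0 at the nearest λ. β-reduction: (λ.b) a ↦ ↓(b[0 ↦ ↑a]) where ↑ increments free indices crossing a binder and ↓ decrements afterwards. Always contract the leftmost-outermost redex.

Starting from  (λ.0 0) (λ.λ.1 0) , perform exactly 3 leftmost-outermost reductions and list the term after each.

  start: (λ.0 0) (λ.λ.1 0)
  [1] (λ.λ.1 0) (λ.λ.1 0)
  [2] λ.(λ.λ.1 0) 0
  [3] λ.λ.1 0

Answer: after 3 steps: λ.λ.1 0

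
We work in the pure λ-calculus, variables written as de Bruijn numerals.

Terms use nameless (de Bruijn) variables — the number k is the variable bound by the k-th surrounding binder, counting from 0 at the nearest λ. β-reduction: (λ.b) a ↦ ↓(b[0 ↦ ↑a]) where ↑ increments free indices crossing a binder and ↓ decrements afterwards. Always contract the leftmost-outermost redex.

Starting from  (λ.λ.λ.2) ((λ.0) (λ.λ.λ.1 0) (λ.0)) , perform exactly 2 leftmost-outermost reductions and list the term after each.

Answer: after 2 steps: λ.λ.(λ.λ.λ.1 0) (λ.0)

Reduction:
  start: (λ.λ.λ.2) ((λ.0) (λ.λ.λ.1 0) (λ.0))
  →1  λ.λ.(λ.0) (λ.λ.λ.1 0) (λ.0)
  →2  λ.λ.(λ.λ.λ.1 0) (λ.0)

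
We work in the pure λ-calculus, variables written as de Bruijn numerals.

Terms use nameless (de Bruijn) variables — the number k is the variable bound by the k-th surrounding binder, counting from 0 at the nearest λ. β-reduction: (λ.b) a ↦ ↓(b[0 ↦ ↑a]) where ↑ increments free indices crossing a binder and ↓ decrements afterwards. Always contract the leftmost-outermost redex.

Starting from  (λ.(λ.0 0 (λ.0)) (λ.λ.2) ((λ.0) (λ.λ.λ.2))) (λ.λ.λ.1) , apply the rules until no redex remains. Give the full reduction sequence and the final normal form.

Answer: normal form = λ.λ.1  (in 5 steps)

Working:
  start: (λ.(λ.0 0 (λ.0)) (λ.λ.2) ((λ.0) (λ.λ.λ.2))) (λ.λ.λ.1)
  step 1: (λ.0 0 (λ.0)) (λ.λ.λ.λ.λ.1) ((λ.0) (λ.λ.λ.2))
  step 2: (λ.λ.λ.λ.λ.1) (λ.λ.λ.λ.λ.1) (λ.0) ((λ.0) (λ.λ.λ.2))
  step 3: (λ.λ.λ.λ.1) (λ.0) ((λ.0) (λ.λ.λ.2))
  step 4: (λ.λ.λ.1) ((λ.0) (λ.λ.λ.2))
  step 5: λ.λ.1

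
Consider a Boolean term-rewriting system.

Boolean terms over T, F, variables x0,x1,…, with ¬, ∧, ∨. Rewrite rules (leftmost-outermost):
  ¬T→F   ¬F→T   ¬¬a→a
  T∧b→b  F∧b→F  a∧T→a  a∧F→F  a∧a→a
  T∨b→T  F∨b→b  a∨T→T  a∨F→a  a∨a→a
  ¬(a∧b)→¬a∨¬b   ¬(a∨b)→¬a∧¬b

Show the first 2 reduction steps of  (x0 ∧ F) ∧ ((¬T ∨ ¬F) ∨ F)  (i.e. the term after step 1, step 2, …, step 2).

  start: (x0 ∧ F) ∧ ((¬T ∨ ¬F) ∨ F)
  [1] F ∧ ((¬T ∨ ¬F) ∨ F)
  [2] F

Answer: after 2 steps: F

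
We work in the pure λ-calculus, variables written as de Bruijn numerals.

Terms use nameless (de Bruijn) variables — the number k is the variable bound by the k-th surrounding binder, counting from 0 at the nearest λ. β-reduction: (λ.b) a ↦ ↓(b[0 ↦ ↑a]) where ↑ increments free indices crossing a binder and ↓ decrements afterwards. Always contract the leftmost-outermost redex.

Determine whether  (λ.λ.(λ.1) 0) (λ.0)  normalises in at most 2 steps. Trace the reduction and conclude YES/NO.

  start: (λ.λ.(λ.1) 0) (λ.0)
  [1] λ.(λ.1) 0
  [2] λ.0

Answer: YES — reaches normal form λ.0 in 2 ≤ 2 steps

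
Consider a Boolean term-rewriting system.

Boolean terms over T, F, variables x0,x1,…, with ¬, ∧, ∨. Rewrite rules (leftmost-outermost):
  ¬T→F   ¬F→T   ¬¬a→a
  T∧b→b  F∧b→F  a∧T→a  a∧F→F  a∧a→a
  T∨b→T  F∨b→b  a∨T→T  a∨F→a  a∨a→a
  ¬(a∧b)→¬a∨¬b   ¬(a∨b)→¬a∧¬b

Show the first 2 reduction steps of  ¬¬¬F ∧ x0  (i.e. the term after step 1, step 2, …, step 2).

  start: ¬¬¬F ∧ x0
  →1  ¬F ∧ x0
  →2  T ∧ x0

Answer: after 2 steps: T ∧ x0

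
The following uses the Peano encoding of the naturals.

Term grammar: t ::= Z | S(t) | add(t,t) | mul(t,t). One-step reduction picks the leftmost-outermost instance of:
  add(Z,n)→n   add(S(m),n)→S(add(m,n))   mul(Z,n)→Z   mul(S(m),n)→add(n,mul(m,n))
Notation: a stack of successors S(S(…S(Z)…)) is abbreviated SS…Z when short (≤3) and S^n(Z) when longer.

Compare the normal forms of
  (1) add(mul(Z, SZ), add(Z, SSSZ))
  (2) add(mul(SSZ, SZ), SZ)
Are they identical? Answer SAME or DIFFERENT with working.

Answer: SAME — A ⇓ SSSZ, B ⇓ SSSZ

Reduction:
Term A:
  start: add(mul(Z, SZ), add(Z, SSSZ))
  →1  add(Z, add(Z, SSSZ))
  →2  add(Z, SSSZ)
  →3  SSSZ

Term B:
  start: add(mul(SSZ, SZ), SZ)
  →1  add(add(SZ, mul(SZ, SZ)), SZ)
  →2  add(S(add(Z, mul(SZ, SZ))), SZ)
  →3  S(add(add(Z, mul(SZ, SZ)), SZ))
  →4  S(add(mul(SZ, SZ), SZ))
  →5  S(add(add(SZ, mul(Z, SZ)), SZ))
  →6  S(add(S(add(Z, mul(Z, SZ))), SZ))
  →7  S(S(add(add(Z, mul(Z, SZ)), SZ)))
  →8  S(S(add(mul(Z, SZ), SZ)))
  →9  S(S(add(Z, SZ)))
  →10  SSSZ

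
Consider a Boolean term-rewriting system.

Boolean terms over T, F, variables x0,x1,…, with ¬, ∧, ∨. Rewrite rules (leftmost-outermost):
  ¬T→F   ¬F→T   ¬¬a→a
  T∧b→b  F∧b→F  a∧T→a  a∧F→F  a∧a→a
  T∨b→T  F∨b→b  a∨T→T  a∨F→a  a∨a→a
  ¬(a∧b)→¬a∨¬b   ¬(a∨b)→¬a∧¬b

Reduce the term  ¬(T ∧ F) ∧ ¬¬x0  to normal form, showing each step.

  start: ¬(T ∧ F) ∧ ¬¬x0
  [1] (¬T ∨ ¬F) ∧ ¬¬x0
  [2] (F ∨ ¬F) ∧ ¬¬x0
  [3] ¬F ∧ ¬¬x0
  [4] T ∧ ¬¬x0
  [5] ¬¬x0
  [6] x0

Answer: normal form = x0  (in 6 steps)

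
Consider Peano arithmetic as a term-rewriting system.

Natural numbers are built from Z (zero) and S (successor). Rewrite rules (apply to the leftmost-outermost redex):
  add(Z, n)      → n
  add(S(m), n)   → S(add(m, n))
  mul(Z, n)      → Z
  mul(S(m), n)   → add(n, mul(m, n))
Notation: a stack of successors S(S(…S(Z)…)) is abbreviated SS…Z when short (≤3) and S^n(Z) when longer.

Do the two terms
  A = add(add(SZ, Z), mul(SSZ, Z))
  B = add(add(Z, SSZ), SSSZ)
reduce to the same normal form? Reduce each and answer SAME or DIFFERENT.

Answer: DIFFERENT — A ⇓ SZ, B ⇓ S^5(Z)

Working:
Term A:
  start: add(add(SZ, Z), mul(SSZ, Z))
  step 1: add(S(add(Z, Z)), mul(SSZ, Z))
  step 2: S(add(add(Z, Z), mul(SSZ, Z)))
  step 3: S(add(Z, mul(SSZ, Z)))
  step 4: S(mul(SSZ, Z))
  step 5: S(add(Z, mul(SZ, Z)))
  step 6: S(mul(SZ, Z))
  step 7: S(add(Z, mul(Z, Z)))
  step 8: S(mul(Z, Z))
  step 9: SZ

Term B:
  start: add(add(Z, SSZ), SSSZ)
  step 1: add(SSZ, SSSZ)
  step 2: S(add(SZ, SSSZ))
  step 3: S(S(add(Z, SSSZ)))
  step 4: S^5(Z)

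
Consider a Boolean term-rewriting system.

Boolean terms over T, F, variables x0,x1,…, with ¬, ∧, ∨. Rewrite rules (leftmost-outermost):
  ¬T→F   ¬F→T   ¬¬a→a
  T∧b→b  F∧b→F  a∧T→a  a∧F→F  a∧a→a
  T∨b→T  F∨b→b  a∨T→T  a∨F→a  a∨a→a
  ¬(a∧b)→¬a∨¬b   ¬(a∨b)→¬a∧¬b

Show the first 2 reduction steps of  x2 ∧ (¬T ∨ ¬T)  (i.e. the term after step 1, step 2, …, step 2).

Answer: after 2 steps: x2 ∧ F

Derivation:
  start: x2 ∧ (¬T ∨ ¬T)
  [1] x2 ∧ ¬T
  [2] x2 ∧ F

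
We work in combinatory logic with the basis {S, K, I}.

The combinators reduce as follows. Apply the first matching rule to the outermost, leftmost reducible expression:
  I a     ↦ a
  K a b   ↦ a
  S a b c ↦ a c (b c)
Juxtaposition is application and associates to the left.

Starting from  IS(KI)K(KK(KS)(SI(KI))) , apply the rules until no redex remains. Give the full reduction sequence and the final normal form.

  start: IS(KI)K(KK(KS)(SI(KI)))
  [1] S(KI)K(KK(KS)(SI(KI)))
  [2] KI(KK(KS)(SI(KI)))(K(KK(KS)(SI(KI))))
  [3] I(K(KK(KS)(SI(KI))))
  [4] K(KK(KS)(SI(KI)))
  [5] K(K(SI(KI)))

Answer: normal form = K(K(SI(KI)))  (in 5 steps)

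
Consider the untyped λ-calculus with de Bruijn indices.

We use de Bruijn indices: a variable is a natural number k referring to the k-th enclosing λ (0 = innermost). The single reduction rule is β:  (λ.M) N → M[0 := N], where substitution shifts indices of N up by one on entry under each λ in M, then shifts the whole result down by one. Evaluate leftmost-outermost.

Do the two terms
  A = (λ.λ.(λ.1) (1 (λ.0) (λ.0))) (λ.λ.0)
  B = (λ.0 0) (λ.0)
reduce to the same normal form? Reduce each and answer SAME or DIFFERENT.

Term A:
  start: (λ.λ.(λ.1) (1 (λ.0) (λ.0))) (λ.λ.0)
  →1  λ.(λ.1) ((λ.λ.0) (λ.0) (λ.0))
  →2  λ.0

Term B:
  start: (λ.0 0) (λ.0)
  →1  (λ.0) (λ.0)
  →2  λ.0

Answer: SAME — A ⇓ λ.0, B ⇓ λ.0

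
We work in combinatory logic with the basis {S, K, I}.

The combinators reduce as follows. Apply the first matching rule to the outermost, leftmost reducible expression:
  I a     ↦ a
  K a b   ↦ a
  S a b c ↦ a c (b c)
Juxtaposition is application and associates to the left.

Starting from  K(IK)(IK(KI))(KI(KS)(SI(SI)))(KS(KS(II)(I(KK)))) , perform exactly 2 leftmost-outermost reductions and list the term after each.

  start: K(IK)(IK(KI))(KI(KS)(SI(SI)))(KS(KS(II)(I(KK))))
  →1  IK(KI(KS)(SI(SI)))(KS(KS(II)(I(KK))))
  →2  K(KI(KS)(SI(SI)))(KS(KS(II)(I(KK))))

Answer: after 2 steps: K(KI(KS)(SI(SI)))(KS(KS(II)(I(KK))))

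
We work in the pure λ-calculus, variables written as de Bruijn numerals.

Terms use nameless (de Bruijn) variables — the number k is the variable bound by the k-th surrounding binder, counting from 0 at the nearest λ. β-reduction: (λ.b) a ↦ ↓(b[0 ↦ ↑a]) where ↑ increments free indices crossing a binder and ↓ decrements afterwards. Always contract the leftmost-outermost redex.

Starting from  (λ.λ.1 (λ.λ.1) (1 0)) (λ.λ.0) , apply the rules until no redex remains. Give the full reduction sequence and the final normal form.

Answer: normal form = λ.λ.0  (in 4 steps)

Working:
  start: (λ.λ.1 (λ.λ.1) (1 0)) (λ.λ.0)
  →1  λ.(λ.λ.0) (λ.λ.1) ((λ.λ.0) 0)
  →2  λ.(λ.0) ((λ.λ.0) 0)
  →3  λ.(λ.λ.0) 0
  →4  λ.λ.0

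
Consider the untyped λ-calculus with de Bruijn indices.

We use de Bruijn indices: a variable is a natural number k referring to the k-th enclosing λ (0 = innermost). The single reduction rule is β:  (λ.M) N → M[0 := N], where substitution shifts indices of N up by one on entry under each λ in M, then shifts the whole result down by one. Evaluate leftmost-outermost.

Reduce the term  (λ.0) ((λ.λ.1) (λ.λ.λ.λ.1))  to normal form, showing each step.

  start: (λ.0) ((λ.λ.1) (λ.λ.λ.λ.1))
  →1  (λ.λ.1) (λ.λ.λ.λ.1)
  →2  λ.λ.λ.λ.λ.1

Answer: normal form = λ.λ.λ.λ.λ.1  (in 2 steps)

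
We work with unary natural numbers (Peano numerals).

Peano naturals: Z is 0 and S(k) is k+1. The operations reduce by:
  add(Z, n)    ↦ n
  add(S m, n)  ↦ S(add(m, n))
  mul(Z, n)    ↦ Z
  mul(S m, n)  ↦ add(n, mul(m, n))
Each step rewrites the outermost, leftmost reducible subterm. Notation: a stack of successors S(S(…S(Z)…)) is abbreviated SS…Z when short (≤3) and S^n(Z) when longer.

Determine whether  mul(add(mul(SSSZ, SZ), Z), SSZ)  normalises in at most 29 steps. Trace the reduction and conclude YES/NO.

Answer: YES — reaches normal form S^6(Z) in 27 ≤ 29 steps

Derivation:
  start: mul(add(mul(SSSZ, SZ), Z), SSZ)
  [1] mul(add(add(SZ, mul(SSZ, SZ)), Z), SSZ)
  [2] mul(add(S(add(Z, mul(SSZ, SZ))), Z), SSZ)
  [3] mul(S(add(add(Z, mul(SSZ, SZ)), Z)), SSZ)
  [4] add(SSZ, mul(add(add(Z, mul(SSZ, SZ)), Z), SSZ))
  [5] S(add(SZ, mul(add(add(Z, mul(SSZ, SZ)), Z), SSZ)))
  [6] S(S(add(Z, mul(add(add(Z, mul(SSZ, SZ)), Z), SSZ))))
  [7] S(S(mul(add(add(Z, mul(SSZ, SZ)), Z), SSZ)))
  [8] S(S(mul(add(mul(SSZ, SZ), Z), SSZ)))
  [9] S(S(mul(add(add(SZ, mul(SZ, SZ)), Z), SSZ)))
  [10] S(S(mul(add(S(add(Z, mul(SZ, SZ))), Z), SSZ)))
  [11] S(S(mul(S(add(add(Z, mul(SZ, SZ)), Z)), SSZ)))
  [12] S(S(add(SSZ, mul(add(add(Z, mul(SZ, SZ)), Z), SSZ))))
  [13] S(S(S(add(SZ, mul(add(add(Z, mul(SZ, SZ)), Z), SSZ)))))
  [14] S(S(S(S(add(Z, mul(add(add(Z, mul(SZ, SZ)), Z), SSZ))))))
  [15] S(S(S(S(mul(add(add(Z, mul(SZ, SZ)), Z), SSZ)))))
  [16] S(S(S(S(mul(add(mul(SZ, SZ), Z), SSZ)))))
  [17] S(S(S(S(mul(add(add(SZ, mul(Z, SZ)), Z), SSZ)))))
  [18] S(S(S(S(mul(add(S(add(Z, mul(Z, SZ))), Z), SSZ)))))
  [19] S(S(S(S(mul(S(add(add(Z, mul(Z, SZ)), Z)), SSZ)))))
  [20] S(S(S(S(add(SSZ, mul(add(add(Z, mul(Z, SZ)), Z), SSZ))))))
  [21] S(S(S(S(S(add(SZ, mul(add(add(Z, mul(Z, SZ)), Z), SSZ)))))))
  [22] S(S(S(S(S(S(add(Z, mul(add(add(Z, mul(Z, SZ)), Z), SSZ))))))))
  [23] S(S(S(S(S(S(mul(add(add(Z, mul(Z, SZ)), Z), SSZ)))))))
  [24] S(S(S(S(S(S(mul(add(mul(Z, SZ), Z), SSZ)))))))
  [25] S(S(S(S(S(S(mul(add(Z, Z), SSZ)))))))
  [26] S(S(S(S(S(S(mul(Z, SSZ)))))))
  [27] S^6(Z)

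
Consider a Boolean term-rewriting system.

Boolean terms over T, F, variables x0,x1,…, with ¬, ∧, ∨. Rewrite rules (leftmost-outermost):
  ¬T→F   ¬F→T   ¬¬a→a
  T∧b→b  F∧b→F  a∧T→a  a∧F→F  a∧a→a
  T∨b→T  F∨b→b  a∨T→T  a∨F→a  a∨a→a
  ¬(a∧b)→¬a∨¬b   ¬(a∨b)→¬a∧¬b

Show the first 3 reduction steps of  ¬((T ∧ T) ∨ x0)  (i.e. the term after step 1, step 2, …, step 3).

  start: ¬((T ∧ T) ∨ x0)
  →1  ¬(T ∧ T) ∧ ¬x0
  →2  (¬T ∨ ¬T) ∧ ¬x0
  →3  ¬T ∧ ¬x0

Answer: after 3 steps: ¬T ∧ ¬x0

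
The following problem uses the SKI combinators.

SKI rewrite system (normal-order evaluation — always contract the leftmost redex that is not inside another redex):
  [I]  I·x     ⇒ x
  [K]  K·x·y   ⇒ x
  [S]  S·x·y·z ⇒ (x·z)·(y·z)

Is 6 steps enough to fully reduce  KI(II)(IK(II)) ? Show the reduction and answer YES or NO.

  start: KI(II)(IK(II))
  step 1: I(IK(II))
  step 2: IK(II)
  step 3: K(II)
  step 4: KI

Answer: YES — reaches normal form KI in 4 ≤ 6 steps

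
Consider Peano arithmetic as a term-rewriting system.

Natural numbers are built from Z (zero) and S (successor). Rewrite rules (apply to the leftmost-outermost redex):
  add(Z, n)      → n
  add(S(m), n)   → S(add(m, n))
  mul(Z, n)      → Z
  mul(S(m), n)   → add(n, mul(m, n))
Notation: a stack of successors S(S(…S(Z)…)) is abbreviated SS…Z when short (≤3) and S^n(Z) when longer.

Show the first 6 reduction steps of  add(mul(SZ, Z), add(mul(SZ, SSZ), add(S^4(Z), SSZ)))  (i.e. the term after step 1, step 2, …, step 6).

  start: add(mul(SZ, Z), add(mul(SZ, SSZ), add(S^4(Z), SSZ)))
  →1  add(add(Z, mul(Z, Z)), add(mul(SZ, SSZ), add(S^4(Z), SSZ)))
  →2  add(mul(Z, Z), add(mul(SZ, SSZ), add(S^4(Z), SSZ)))
  →3  add(Z, add(mul(SZ, SSZ), add(S^4(Z), SSZ)))
  →4  add(mul(SZ, SSZ), add(S^4(Z), SSZ))
  →5  add(add(SSZ, mul(Z, SSZ)), add(S^4(Z), SSZ))
  →6  add(S(add(SZ, mul(Z, SSZ))), add(S^4(Z), SSZ))

Answer: after 6 steps: add(S(add(SZ, mul(Z, SSZ))), add(S^4(Z), SSZ))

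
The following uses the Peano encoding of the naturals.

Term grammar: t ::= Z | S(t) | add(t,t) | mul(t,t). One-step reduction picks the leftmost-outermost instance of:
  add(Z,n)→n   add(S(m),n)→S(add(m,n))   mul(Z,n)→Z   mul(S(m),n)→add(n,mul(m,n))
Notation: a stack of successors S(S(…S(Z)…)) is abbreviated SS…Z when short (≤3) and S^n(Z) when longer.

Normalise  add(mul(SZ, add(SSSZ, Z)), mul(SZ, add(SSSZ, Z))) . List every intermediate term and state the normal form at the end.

  start: add(mul(SZ, add(SSSZ, Z)), mul(SZ, add(SSSZ, Z)))
  →1  add(add(add(SSSZ, Z), mul(Z, add(SSSZ, Z))), mul(SZ, add(SSSZ, Z)))
  →2  add(add(S(add(SSZ, Z)), mul(Z, add(SSSZ, Z))), mul(SZ, add(SSSZ, Z)))
  →3  add(S(add(add(SSZ, Z), mul(Z, add(SSSZ, Z)))), mul(SZ, add(SSSZ, Z)))
  →4  S(add(add(add(SSZ, Z), mul(Z, add(SSSZ, Z))), mul(SZ, add(SSSZ, Z))))
  →5  S(add(add(S(add(SZ, Z)), mul(Z, add(SSSZ, Z))), mul(SZ, add(SSSZ, Z))))
  →6  S(add(S(add(add(SZ, Z), mul(Z, add(SSSZ, Z)))), mul(SZ, add(SSSZ, Z))))
  →7  S(S(add(add(add(SZ, Z), mul(Z, add(SSSZ, Z))), mul(SZ, add(SSSZ, Z)))))
  →8  S(S(add(add(S(add(Z, Z)), mul(Z, add(SSSZ, Z))), mul(SZ, add(SSSZ, Z)))))
  →9  S(S(add(S(add(add(Z, Z), mul(Z, add(SSSZ, Z)))), mul(SZ, add(SSSZ, Z)))))
  →10  S(S(S(add(add(add(Z, Z), mul(Z, add(SSSZ, Z))), mul(SZ, add(SSSZ, Z))))))
  →11  S(S(S(add(add(Z, mul(Z, add(SSSZ, Z))), mul(SZ, add(SSSZ, Z))))))
  →12  S(S(S(add(mul(Z, add(SSSZ, Z)), mul(SZ, add(SSSZ, Z))))))
  →13  S(S(S(add(Z, mul(SZ, add(SSSZ, Z))))))
  →14  S(S(S(mul(SZ, add(SSSZ, Z)))))
  →15  S(S(S(add(add(SSSZ, Z), mul(Z, add(SSSZ, Z))))))
  →16  S(S(S(add(S(add(SSZ, Z)), mul(Z, add(SSSZ, Z))))))
  →17  S(S(S(S(add(add(SSZ, Z), mul(Z, add(SSSZ, Z)))))))
  →18  S(S(S(S(add(S(add(SZ, Z)), mul(Z, add(SSSZ, Z)))))))
  →19  S(S(S(S(S(add(add(SZ, Z), mul(Z, add(SSSZ, Z))))))))
  →20  S(S(S(S(S(add(S(add(Z, Z)), mul(Z, add(SSSZ, Z))))))))
  →21  S(S(S(S(S(S(add(add(Z, Z), mul(Z, add(SSSZ, Z)))))))))
  →22  S(S(S(S(S(S(add(Z, mul(Z, add(SSSZ, Z)))))))))
  →23  S(S(S(S(S(S(mul(Z, add(SSSZ, Z))))))))
  →24  S^6(Z)

Answer: normal form = S^6(Z)  (in 24 steps)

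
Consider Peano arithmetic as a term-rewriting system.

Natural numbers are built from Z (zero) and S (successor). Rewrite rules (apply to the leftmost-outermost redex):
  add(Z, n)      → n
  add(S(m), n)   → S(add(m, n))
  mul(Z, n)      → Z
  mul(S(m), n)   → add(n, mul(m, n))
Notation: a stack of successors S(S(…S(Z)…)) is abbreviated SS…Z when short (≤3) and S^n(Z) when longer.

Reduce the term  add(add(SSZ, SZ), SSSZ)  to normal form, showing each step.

Answer: normal form = S^6(Z)  (in 7 steps)

Reduction:
  start: add(add(SSZ, SZ), SSSZ)
  [1] add(S(add(SZ, SZ)), SSSZ)
  [2] S(add(add(SZ, SZ), SSSZ))
  [3] S(add(S(add(Z, SZ)), SSSZ))
  [4] S(S(add(add(Z, SZ), SSSZ)))
  [5] S(S(add(SZ, SSSZ)))
  [6] S(S(S(add(Z, SSSZ))))
  [7] S^6(Z)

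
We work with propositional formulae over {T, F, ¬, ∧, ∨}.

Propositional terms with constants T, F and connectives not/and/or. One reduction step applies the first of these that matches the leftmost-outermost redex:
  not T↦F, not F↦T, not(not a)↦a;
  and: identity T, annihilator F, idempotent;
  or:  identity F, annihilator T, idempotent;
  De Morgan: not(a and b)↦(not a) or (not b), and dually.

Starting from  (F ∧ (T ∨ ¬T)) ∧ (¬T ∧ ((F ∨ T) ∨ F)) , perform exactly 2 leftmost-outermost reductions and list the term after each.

Answer: after 2 steps: F

Reduction:
  start: (F ∧ (T ∨ ¬T)) ∧ (¬T ∧ ((F ∨ T) ∨ F))
  [1] F ∧ (¬T ∧ ((F ∨ T) ∨ F))
  [2] F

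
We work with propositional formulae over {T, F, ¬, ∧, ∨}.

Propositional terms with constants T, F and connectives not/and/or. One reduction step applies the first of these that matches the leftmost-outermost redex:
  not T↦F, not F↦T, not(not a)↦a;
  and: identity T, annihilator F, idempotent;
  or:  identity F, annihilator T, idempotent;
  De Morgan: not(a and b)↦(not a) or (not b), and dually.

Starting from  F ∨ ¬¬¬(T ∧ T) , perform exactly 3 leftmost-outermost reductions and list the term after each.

  start: F ∨ ¬¬¬(T ∧ T)
  step 1: ¬¬¬(T ∧ T)
  step 2: ¬(T ∧ T)
  step 3: ¬T ∨ ¬T

Answer: after 3 steps: ¬T ∨ ¬T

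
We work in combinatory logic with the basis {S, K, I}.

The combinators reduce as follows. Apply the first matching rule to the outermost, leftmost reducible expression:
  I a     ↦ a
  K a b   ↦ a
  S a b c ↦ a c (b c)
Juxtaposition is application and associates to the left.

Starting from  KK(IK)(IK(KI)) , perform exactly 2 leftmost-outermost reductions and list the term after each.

Answer: after 2 steps: K(K(KI))

Derivation:
  start: KK(IK)(IK(KI))
  [1] K(IK(KI))
  [2] K(K(KI))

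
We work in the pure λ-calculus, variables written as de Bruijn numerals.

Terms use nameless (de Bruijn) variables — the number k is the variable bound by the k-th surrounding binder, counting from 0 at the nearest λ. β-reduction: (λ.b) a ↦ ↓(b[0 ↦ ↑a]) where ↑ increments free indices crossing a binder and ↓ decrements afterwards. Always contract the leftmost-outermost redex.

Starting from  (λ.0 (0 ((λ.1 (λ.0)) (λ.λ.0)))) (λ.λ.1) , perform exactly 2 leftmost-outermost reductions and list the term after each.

Answer: after 2 steps: λ.(λ.λ.1) ((λ.(λ.λ.1) (λ.0)) (λ.λ.0))

Derivation:
  start: (λ.0 (0 ((λ.1 (λ.0)) (λ.λ.0)))) (λ.λ.1)
  step 1: (λ.λ.1) ((λ.λ.1) ((λ.(λ.λ.1) (λ.0)) (λ.λ.0)))
  step 2: λ.(λ.λ.1) ((λ.(λ.λ.1) (λ.0)) (λ.λ.0))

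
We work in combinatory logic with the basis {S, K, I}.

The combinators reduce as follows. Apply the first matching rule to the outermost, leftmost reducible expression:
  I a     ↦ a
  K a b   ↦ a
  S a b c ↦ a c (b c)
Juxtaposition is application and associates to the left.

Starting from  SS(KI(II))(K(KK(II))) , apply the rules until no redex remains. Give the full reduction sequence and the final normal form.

Answer: normal form = S(KK)(KK)  (in 5 steps)

Working:
  start: SS(KI(II))(K(KK(II)))
  →1  S(K(KK(II)))(KI(II)(K(KK(II))))
  →2  S(KK)(KI(II)(K(KK(II))))
  →3  S(KK)(I(K(KK(II))))
  →4  S(KK)(K(KK(II)))
  →5  S(KK)(KK)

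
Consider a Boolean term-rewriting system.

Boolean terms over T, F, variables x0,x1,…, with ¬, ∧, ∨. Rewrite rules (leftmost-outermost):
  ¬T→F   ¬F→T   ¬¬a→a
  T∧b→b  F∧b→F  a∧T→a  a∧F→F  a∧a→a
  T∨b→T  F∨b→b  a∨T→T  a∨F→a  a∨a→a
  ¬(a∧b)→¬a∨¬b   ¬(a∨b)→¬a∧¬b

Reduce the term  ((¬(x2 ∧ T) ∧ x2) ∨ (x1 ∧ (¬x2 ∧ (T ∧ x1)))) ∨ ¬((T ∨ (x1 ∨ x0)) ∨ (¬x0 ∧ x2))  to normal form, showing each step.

  start: ((¬(x2 ∧ T) ∧ x2) ∨ (x1 ∧ (¬x2 ∧ (T ∧ x1)))) ∨ ¬((T ∨ (x1 ∨ x0)) ∨ (¬x0 ∧ x2))
  [1] (((¬x2 ∨ ¬T) ∧ x2) ∨ (x1 ∧ (¬x2 ∧ (T ∧ x1)))) ∨ ¬((T ∨ (x1 ∨ x0)) ∨ (¬x0 ∧ x2))
  [2] (((¬x2 ∨ F) ∧ x2) ∨ (x1 ∧ (¬x2 ∧ (T ∧ x1)))) ∨ ¬((T ∨ (x1 ∨ x0)) ∨ (¬x0 ∧ x2))
  [3] ((¬x2 ∧ x2) ∨ (x1 ∧ (¬x2 ∧ (T ∧ x1)))) ∨ ¬((T ∨ (x1 ∨ x0)) ∨ (¬x0 ∧ x2))
  [4] ((¬x2 ∧ x2) ∨ (x1 ∧ (¬x2 ∧ x1))) ∨ ¬((T ∨ (x1 ∨ x0)) ∨ (¬x0 ∧ x2))
  [5] ((¬x2 ∧ x2) ∨ (x1 ∧ (¬x2 ∧ x1))) ∨ (¬(T ∨ (x1 ∨ x0)) ∧ ¬(¬x0 ∧ x2))
  [6] ((¬x2 ∧ x2) ∨ (x1 ∧ (¬x2 ∧ x1))) ∨ ((¬T ∧ ¬(x1 ∨ x0)) ∧ ¬(¬x0 ∧ x2))
  [7] ((¬x2 ∧ x2) ∨ (x1 ∧ (¬x2 ∧ x1))) ∨ ((F ∧ ¬(x1 ∨ x0)) ∧ ¬(¬x0 ∧ x2))
  [8] ((¬x2 ∧ x2) ∨ (x1 ∧ (¬x2 ∧ x1))) ∨ (F ∧ ¬(¬x0 ∧ x2))
  [9] ((¬x2 ∧ x2) ∨ (x1 ∧ (¬x2 ∧ x1))) ∨ F
  [10] (¬x2 ∧ x2) ∨ (x1 ∧ (¬x2 ∧ x1))

Answer: normal form = (¬x2 ∧ x2) ∨ (x1 ∧ (¬x2 ∧ x1))  (in 10 steps)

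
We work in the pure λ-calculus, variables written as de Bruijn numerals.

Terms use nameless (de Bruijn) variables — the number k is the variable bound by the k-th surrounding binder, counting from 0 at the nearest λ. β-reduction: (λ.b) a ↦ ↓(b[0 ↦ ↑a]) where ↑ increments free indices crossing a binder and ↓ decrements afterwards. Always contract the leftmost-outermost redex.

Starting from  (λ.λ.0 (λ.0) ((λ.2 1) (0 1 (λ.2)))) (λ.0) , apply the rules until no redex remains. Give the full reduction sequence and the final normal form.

Answer: normal form = λ.0 (λ.0) 0  (in 3 steps)

Reduction:
  start: (λ.λ.0 (λ.0) ((λ.2 1) (0 1 (λ.2)))) (λ.0)
  →1  λ.0 (λ.0) ((λ.(λ.0) 1) (0 (λ.0) (λ.λ.0)))
  →2  λ.0 (λ.0) ((λ.0) 0)
  →3  λ.0 (λ.0) 0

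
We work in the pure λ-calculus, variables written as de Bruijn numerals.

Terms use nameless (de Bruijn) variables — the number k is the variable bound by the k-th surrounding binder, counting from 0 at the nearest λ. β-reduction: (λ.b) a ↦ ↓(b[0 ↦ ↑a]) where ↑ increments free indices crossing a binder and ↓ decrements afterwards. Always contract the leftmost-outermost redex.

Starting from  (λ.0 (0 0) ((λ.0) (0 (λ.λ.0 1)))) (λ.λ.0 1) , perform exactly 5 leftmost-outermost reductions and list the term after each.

Answer: after 5 steps: (λ.0 (λ.λ.0 1)) ((λ.λ.0 1) (λ.λ.0 1))

Derivation:
  start: (λ.0 (0 0) ((λ.0) (0 (λ.λ.0 1)))) (λ.λ.0 1)
  [1] (λ.λ.0 1) ((λ.λ.0 1) (λ.λ.0 1)) ((λ.0) ((λ.λ.0 1) (λ.λ.0 1)))
  [2] (λ.0 ((λ.λ.0 1) (λ.λ.0 1))) ((λ.0) ((λ.λ.0 1) (λ.λ.0 1)))
  [3] (λ.0) ((λ.λ.0 1) (λ.λ.0 1)) ((λ.λ.0 1) (λ.λ.0 1))
  [4] (λ.λ.0 1) (λ.λ.0 1) ((λ.λ.0 1) (λ.λ.0 1))
  [5] (λ.0 (λ.λ.0 1)) ((λ.λ.0 1) (λ.λ.0 1))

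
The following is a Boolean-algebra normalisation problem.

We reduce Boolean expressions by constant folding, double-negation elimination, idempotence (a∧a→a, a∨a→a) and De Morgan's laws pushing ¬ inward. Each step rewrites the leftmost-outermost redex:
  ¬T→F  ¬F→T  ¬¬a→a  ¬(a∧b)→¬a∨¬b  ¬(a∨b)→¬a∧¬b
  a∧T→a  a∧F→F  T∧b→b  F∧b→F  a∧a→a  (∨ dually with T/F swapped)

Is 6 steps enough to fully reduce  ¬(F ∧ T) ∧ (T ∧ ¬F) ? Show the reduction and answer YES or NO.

  start: ¬(F ∧ T) ∧ (T ∧ ¬F)
  [1] (¬F ∨ ¬T) ∧ (T ∧ ¬F)
  [2] (T ∨ ¬T) ∧ (T ∧ ¬F)
  [3] T ∧ (T ∧ ¬F)
  [4] T ∧ ¬F
  [5] ¬F
  [6] T

Answer: YES — reaches normal form T in 6 ≤ 6 steps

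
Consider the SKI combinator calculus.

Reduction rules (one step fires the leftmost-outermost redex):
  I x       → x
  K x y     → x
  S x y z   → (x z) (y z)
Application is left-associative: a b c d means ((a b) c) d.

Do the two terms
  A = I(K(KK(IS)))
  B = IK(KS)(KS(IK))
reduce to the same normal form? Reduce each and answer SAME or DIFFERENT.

Term A:
  start: I(K(KK(IS)))
  →1  K(KK(IS))
  →2  KK

Term B:
  start: IK(KS)(KS(IK))
  →1  K(KS)(KS(IK))
  →2  KS

Answer: DIFFERENT — A ⇓ KK, B ⇓ KS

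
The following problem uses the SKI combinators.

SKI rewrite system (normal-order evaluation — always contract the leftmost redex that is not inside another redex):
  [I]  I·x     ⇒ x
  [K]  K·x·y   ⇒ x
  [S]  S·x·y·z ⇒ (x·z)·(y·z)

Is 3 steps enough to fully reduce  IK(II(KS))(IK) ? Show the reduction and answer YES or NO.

  start: IK(II(KS))(IK)
  step 1: K(II(KS))(IK)
  step 2: II(KS)
  step 3: I(KS)

Answer: NO — after 3 steps the term is I(KS), not yet normal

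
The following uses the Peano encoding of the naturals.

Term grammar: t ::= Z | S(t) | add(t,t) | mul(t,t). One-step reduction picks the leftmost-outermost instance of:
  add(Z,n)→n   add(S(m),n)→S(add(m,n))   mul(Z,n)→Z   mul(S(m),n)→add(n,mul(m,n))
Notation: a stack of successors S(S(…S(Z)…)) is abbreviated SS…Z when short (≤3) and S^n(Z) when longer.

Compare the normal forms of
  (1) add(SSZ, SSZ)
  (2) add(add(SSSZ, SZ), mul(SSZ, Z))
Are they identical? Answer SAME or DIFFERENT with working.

Term A:
  start: add(SSZ, SSZ)
  [1] S(add(SZ, SSZ))
  [2] S(S(add(Z, SSZ)))
  [3] S^4(Z)

Term B:
  start: add(add(SSSZ, SZ), mul(SSZ, Z))
  [1] add(S(add(SSZ, SZ)), mul(SSZ, Z))
  [2] S(add(add(SSZ, SZ), mul(SSZ, Z)))
  [3] S(add(S(add(SZ, SZ)), mul(SSZ, Z)))
  [4] S(S(add(add(SZ, SZ), mul(SSZ, Z))))
  [5] S(S(add(S(add(Z, SZ)), mul(SSZ, Z))))
  [6] S(S(S(add(add(Z, SZ), mul(SSZ, Z)))))
  [7] S(S(S(add(SZ, mul(SSZ, Z)))))
  [8] S(S(S(S(add(Z, mul(SSZ, Z))))))
  [9] S(S(S(S(mul(SSZ, Z)))))
  [10] S(S(S(S(add(Z, mul(SZ, Z))))))
  [11] S(S(S(S(mul(SZ, Z)))))
  [12] S(S(S(S(add(Z, mul(Z, Z))))))
  [13] S(S(S(S(mul(Z, Z)))))
  [14] S^4(Z)

Answer: SAME — A ⇓ S^4(Z), B ⇓ S^4(Z)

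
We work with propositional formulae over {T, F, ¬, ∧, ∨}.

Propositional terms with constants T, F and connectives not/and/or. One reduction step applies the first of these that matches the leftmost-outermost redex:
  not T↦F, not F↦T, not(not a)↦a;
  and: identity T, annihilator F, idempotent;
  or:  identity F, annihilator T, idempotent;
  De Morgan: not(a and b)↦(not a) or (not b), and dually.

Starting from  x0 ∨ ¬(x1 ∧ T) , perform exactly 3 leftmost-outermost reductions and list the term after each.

Answer: after 3 steps: x0 ∨ ¬x1

Derivation:
  start: x0 ∨ ¬(x1 ∧ T)
  step 1: x0 ∨ (¬x1 ∨ ¬T)
  step 2: x0 ∨ (¬x1 ∨ F)
  step 3: x0 ∨ ¬x1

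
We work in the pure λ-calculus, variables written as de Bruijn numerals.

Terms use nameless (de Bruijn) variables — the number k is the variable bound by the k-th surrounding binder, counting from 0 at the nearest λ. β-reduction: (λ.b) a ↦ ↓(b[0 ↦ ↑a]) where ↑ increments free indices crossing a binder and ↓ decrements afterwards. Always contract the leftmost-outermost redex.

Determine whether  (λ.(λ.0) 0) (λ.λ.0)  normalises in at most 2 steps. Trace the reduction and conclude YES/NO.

Answer: YES — reaches normal form λ.λ.0 in 2 ≤ 2 steps

Derivation:
  start: (λ.(λ.0) 0) (λ.λ.0)
  step 1: (λ.0) (λ.λ.0)
  step 2: λ.λ.0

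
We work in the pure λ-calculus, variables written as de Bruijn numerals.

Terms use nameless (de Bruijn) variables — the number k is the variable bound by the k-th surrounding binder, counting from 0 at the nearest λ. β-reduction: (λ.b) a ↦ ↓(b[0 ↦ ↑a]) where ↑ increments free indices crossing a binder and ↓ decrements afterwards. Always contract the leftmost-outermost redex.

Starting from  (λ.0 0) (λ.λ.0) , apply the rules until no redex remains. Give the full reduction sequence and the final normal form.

  start: (λ.0 0) (λ.λ.0)
  step 1: (λ.λ.0) (λ.λ.0)
  step 2: λ.0

Answer: normal form = λ.0  (in 2 steps)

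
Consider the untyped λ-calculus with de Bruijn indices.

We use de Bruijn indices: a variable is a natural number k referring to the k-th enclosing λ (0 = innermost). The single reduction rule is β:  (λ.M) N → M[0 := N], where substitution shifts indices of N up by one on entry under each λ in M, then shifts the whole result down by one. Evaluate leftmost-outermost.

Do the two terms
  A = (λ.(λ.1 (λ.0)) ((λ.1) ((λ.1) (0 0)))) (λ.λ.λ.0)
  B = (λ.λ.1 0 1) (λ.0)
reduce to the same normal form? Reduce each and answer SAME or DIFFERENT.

Term A:
  start: (λ.(λ.1 (λ.0)) ((λ.1) ((λ.1) (0 0)))) (λ.λ.λ.0)
  [1] (λ.(λ.λ.λ.0) (λ.0)) ((λ.λ.λ.λ.0) ((λ.λ.λ.λ.0) ((λ.λ.λ.0) (λ.λ.λ.0))))
  [2] (λ.λ.λ.0) (λ.0)
  [3] λ.λ.0

Term B:
  start: (λ.λ.1 0 1) (λ.0)
  [1] λ.(λ.0) 0 (λ.0)
  [2] λ.0 (λ.0)

Answer: DIFFERENT — A ⇓ λ.λ.0, B ⇓ λ.0 (λ.0)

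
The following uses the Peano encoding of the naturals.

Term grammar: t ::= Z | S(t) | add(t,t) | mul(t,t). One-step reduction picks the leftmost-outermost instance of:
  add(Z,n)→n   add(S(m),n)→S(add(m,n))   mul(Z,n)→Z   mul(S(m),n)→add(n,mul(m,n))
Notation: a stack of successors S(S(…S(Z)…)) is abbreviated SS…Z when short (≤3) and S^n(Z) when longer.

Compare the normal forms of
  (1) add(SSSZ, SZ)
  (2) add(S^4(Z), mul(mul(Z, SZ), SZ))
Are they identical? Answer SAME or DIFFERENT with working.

Term A:
  start: add(SSSZ, SZ)
  →1  S(add(SSZ, SZ))
  →2  S(S(add(SZ, SZ)))
  →3  S(S(S(add(Z, SZ))))
  →4  S^4(Z)

Term B:
  start: add(S^4(Z), mul(mul(Z, SZ), SZ))
  →1  S(add(SSSZ, mul(mul(Z, SZ), SZ)))
  →2  S(S(add(SSZ, mul(mul(Z, SZ), SZ))))
  →3  S(S(S(add(SZ, mul(mul(Z, SZ), SZ)))))
  →4  S(S(S(S(add(Z, mul(mul(Z, SZ), SZ))))))
  →5  S(S(S(S(mul(mul(Z, SZ), SZ)))))
  →6  S(S(S(S(mul(Z, SZ)))))
  →7  S^4(Z)

Answer: SAME — A ⇓ S^4(Z), B ⇓ S^4(Z)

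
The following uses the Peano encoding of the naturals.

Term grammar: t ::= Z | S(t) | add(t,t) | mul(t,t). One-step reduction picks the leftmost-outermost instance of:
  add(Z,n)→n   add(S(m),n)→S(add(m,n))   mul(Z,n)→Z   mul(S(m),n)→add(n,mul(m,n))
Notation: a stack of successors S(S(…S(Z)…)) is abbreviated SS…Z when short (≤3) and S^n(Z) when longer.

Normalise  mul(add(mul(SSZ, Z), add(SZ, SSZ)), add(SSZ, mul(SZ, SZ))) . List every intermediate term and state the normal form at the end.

Answer: normal form = S^9(Z)  (in 45 steps)

Reduction:
  start: mul(add(mul(SSZ, Z), add(SZ, SSZ)), add(SSZ, mul(SZ, SZ)))
  step 1: mul(add(add(Z, mul(SZ, Z)), add(SZ, SSZ)), add(SSZ, mul(SZ, SZ)))
  step 2: mul(add(mul(SZ, Z), add(SZ, SSZ)), add(SSZ, mul(SZ, SZ)))
  step 3: mul(add(add(Z, mul(Z, Z)), add(SZ, SSZ)), add(SSZ, mul(SZ, SZ)))
  step 4: mul(add(mul(Z, Z), add(SZ, SSZ)), add(SSZ, mul(SZ, SZ)))
  step 5: mul(add(Z, add(SZ, SSZ)), add(SSZ, mul(SZ, SZ)))
  step 6: mul(add(SZ, SSZ), add(SSZ, mul(SZ, SZ)))
  step 7: mul(S(add(Z, SSZ)), add(SSZ, mul(SZ, SZ)))
  step 8: add(add(SSZ, mul(SZ, SZ)), mul(add(Z, SSZ), add(SSZ, mul(SZ, SZ))))
  step 9: add(S(add(SZ, mul(SZ, SZ))), mul(add(Z, SSZ), add(SSZ, mul(SZ, SZ))))
  step 10: S(add(add(SZ, mul(SZ, SZ)), mul(add(Z, SSZ), add(SSZ, mul(SZ, SZ)))))
  step 11: S(add(S(add(Z, mul(SZ, SZ))), mul(add(Z, SSZ), add(SSZ, mul(SZ, SZ)))))
  step 12: S(S(add(add(Z, mul(SZ, SZ)), mul(add(Z, SSZ), add(SSZ, mul(SZ, SZ))))))
  step 13: S(S(add(mul(SZ, SZ), mul(add(Z, SSZ), add(SSZ, mul(SZ, SZ))))))
  step 14: S(S(add(add(SZ, mul(Z, SZ)), mul(add(Z, SSZ), add(SSZ, mul(SZ, SZ))))))
  step 15: S(S(add(S(add(Z, mul(Z, SZ))), mul(add(Z, SSZ), add(SSZ, mul(SZ, SZ))))))
  step 16: S(S(S(add(add(Z, mul(Z, SZ)), mul(add(Z, SSZ), add(SSZ, mul(SZ, SZ)))))))
  step 17: S(S(S(add(mul(Z, SZ), mul(add(Z, SSZ), add(SSZ, mul(SZ, SZ)))))))
  step 18: S(S(S(add(Z, mul(add(Z, SSZ), add(SSZ, mul(SZ, SZ)))))))
  step 19: S(S(S(mul(add(Z, SSZ), add(SSZ, mul(SZ, SZ))))))
  step 20: S(S(S(mul(SSZ, add(SSZ, mul(SZ, SZ))))))
  step 21: S(S(S(add(add(SSZ, mul(SZ, SZ)), mul(SZ, add(SSZ, mul(SZ, SZ)))))))
  step 22: S(S(S(add(S(add(SZ, mul(SZ, SZ))), mul(SZ, add(SSZ, mul(SZ, SZ)))))))
  step 23: S(S(S(S(add(add(SZ, mul(SZ, SZ)), mul(SZ, add(SSZ, mul(SZ, SZ))))))))
  step 24: S(S(S(S(add(S(add(Z, mul(SZ, SZ))), mul(SZ, add(SSZ, mul(SZ, SZ))))))))
  step 25: S(S(S(S(S(add(add(Z, mul(SZ, SZ)), mul(SZ, add(SSZ, mul(SZ, SZ)))))))))
  step 26: S(S(S(S(S(add(mul(SZ, SZ), mul(SZ, add(SSZ, mul(SZ, SZ)))))))))
  step 27: S(S(S(S(S(add(add(SZ, mul(Z, SZ)), mul(SZ, add(SSZ, mul(SZ, SZ)))))))))
  step 28: S(S(S(S(S(add(S(add(Z, mul(Z, SZ))), mul(SZ, add(SSZ, mul(SZ, SZ)))))))))
  step 29: S(S(S(S(S(S(add(add(Z, mul(Z, SZ)), mul(SZ, add(SSZ, mul(SZ, SZ))))))))))
  step 30: S(S(S(S(S(S(add(mul(Z, SZ), mul(SZ, add(SSZ, mul(SZ, SZ))))))))))
  step 31: S(S(S(S(S(S(add(Z, mul(SZ, add(SSZ, mul(SZ, SZ))))))))))
  step 32: S(S(S(S(S(S(mul(SZ, add(SSZ, mul(SZ, SZ)))))))))
  step 33: S(S(S(S(S(S(add(add(SSZ, mul(SZ, SZ)), mul(Z, add(SSZ, mul(SZ, SZ))))))))))
  step 34: S(S(S(S(S(S(add(S(add(SZ, mul(SZ, SZ))), mul(Z, add(SSZ, mul(SZ, SZ))))))))))
  step 35: S(S(S(S(S(S(S(add(add(SZ, mul(SZ, SZ)), mul(Z, add(SSZ, mul(SZ, SZ)))))))))))
  step 36: S(S(S(S(S(S(S(add(S(add(Z, mul(SZ, SZ))), mul(Z, add(SSZ, mul(SZ, SZ)))))))))))
  step 37: S(S(S(S(S(S(S(S(add(add(Z, mul(SZ, SZ)), mul(Z, add(SSZ, mul(SZ, SZ))))))))))))
  step 38: S(S(S(S(S(S(S(S(add(mul(SZ, SZ), mul(Z, add(SSZ, mul(SZ, SZ))))))))))))
  step 39: S(S(S(S(S(S(S(S(add(add(SZ, mul(Z, SZ)), mul(Z, add(SSZ, mul(SZ, SZ))))))))))))
  step 40: S(S(S(S(S(S(S(S(add(S(add(Z, mul(Z, SZ))), mul(Z, add(SSZ, mul(SZ, SZ))))))))))))
  step 41: S(S(S(S(S(S(S(S(S(add(add(Z, mul(Z, SZ)), mul(Z, add(SSZ, mul(SZ, SZ)))))))))))))
  step 42: S(S(S(S(S(S(S(S(S(add(mul(Z, SZ), mul(Z, add(SSZ, mul(SZ, SZ)))))))))))))
  step 43: S(S(S(S(S(S(S(S(S(add(Z, mul(Z, add(SSZ, mul(SZ, SZ)))))))))))))
  step 44: S(S(S(S(S(S(S(S(S(mul(Z, add(SSZ, mul(SZ, SZ))))))))))))
  step 45: S^9(Z)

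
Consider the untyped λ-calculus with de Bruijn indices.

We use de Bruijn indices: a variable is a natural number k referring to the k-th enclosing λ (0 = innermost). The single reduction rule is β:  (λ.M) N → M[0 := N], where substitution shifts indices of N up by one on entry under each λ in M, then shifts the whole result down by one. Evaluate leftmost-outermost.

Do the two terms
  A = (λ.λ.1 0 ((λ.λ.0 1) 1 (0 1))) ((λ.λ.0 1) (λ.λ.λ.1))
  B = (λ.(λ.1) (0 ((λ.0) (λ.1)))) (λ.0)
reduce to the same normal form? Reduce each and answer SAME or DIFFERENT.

Term A:
  start: (λ.λ.1 0 ((λ.λ.0 1) 1 (0 1))) ((λ.λ.0 1) (λ.λ.λ.1))
  [1] λ.(λ.λ.0 1) (λ.λ.λ.1) 0 ((λ.λ.0 1) ((λ.λ.0 1) (λ.λ.λ.1)) (0 ((λ.λ.0 1) (λ.λ.λ.1))))
  [2] λ.(λ.0 (λ.λ.λ.1)) 0 ((λ.λ.0 1) ((λ.λ.0 1) (λ.λ.λ.1)) (0 ((λ.λ.0 1) (λ.λ.λ.1))))
  [3] λ.0 (λ.λ.λ.1) ((λ.λ.0 1) ((λ.λ.0 1) (λ.λ.λ.1)) (0 ((λ.λ.0 1) (λ.λ.λ.1))))
  [4] λ.0 (λ.λ.λ.1) ((λ.0 ((λ.λ.0 1) (λ.λ.λ.1))) (0 ((λ.λ.0 1) (λ.λ.λ.1))))
  [5] λ.0 (λ.λ.λ.1) (0 ((λ.λ.0 1) (λ.λ.λ.1)) ((λ.λ.0 1) (λ.λ.λ.1)))
  [6] λ.0 (λ.λ.λ.1) (0 (λ.0 (λ.λ.λ.1)) ((λ.λ.0 1) (λ.λ.λ.1)))
  [7] λ.0 (λ.λ.λ.1) (0 (λ.0 (λ.λ.λ.1)) (λ.0 (λ.λ.λ.1)))

Term B:
  start: (λ.(λ.1) (0 ((λ.0) (λ.1)))) (λ.0)
  [1] (λ.λ.0) ((λ.0) ((λ.0) (λ.λ.0)))
  [2] λ.0

Answer: DIFFERENT — A ⇓ λ.0 (λ.λ.λ.1) (0 (λ.0 (λ.λ.λ.1)) (λ.0 (λ.λ.λ.1))), B ⇓ λ.0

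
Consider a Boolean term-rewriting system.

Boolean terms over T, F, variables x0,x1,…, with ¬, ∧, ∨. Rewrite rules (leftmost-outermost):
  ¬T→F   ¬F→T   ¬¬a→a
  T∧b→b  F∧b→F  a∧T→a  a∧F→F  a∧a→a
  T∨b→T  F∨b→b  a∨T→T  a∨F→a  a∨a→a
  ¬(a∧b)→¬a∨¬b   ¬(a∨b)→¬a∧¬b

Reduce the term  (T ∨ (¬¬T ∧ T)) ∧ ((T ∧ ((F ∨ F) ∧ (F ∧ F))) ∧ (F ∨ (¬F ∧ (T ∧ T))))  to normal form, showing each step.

Answer: normal form = F  (in 6 steps)

Derivation:
  start: (T ∨ (¬¬T ∧ T)) ∧ ((T ∧ ((F ∨ F) ∧ (F ∧ F))) ∧ (F ∨ (¬F ∧ (T ∧ T))))
  →1  T ∧ ((T ∧ ((F ∨ F) ∧ (F ∧ F))) ∧ (F ∨ (¬F ∧ (T ∧ T))))
  →2  (T ∧ ((F ∨ F) ∧ (F ∧ F))) ∧ (F ∨ (¬F ∧ (T ∧ T)))
  →3  ((F ∨ F) ∧ (F ∧ F)) ∧ (F ∨ (¬F ∧ (T ∧ T)))
  →4  (F ∧ (F ∧ F)) ∧ (F ∨ (¬F ∧ (T ∧ T)))
  →5  F ∧ (F ∨ (¬F ∧ (T ∧ T)))
  →6  F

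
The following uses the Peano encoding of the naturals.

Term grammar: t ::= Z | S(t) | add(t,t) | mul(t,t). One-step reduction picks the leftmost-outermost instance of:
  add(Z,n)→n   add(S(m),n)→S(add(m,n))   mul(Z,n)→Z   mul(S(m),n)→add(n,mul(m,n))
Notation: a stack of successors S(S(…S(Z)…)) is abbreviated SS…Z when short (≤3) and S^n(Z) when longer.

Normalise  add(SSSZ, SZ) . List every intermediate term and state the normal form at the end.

Answer: normal form = S^4(Z)  (in 4 steps)

Reduction:
  start: add(SSSZ, SZ)
  →1  S(add(SSZ, SZ))
  →2  S(S(add(SZ, SZ)))
  →3  S(S(S(add(Z, SZ))))
  →4  S^4(Z)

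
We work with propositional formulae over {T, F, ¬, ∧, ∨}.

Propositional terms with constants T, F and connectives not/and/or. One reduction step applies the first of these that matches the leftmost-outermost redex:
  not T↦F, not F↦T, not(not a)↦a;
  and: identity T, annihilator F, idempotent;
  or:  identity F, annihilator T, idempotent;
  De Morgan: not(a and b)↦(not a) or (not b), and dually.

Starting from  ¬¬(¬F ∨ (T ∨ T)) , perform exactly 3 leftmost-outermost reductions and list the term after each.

Answer: after 3 steps: T

Working:
  start: ¬¬(¬F ∨ (T ∨ T))
  step 1: ¬F ∨ (T ∨ T)
  step 2: T ∨ (T ∨ T)
  step 3: T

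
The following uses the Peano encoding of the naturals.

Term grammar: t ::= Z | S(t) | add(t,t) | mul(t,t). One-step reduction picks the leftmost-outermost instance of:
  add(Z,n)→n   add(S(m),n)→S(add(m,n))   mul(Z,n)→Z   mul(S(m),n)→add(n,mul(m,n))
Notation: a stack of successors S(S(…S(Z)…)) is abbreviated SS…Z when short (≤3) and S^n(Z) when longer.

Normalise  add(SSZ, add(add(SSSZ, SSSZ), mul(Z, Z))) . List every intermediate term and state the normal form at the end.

Answer: normal form = S^8(Z)  (in 15 steps)

Derivation:
  start: add(SSZ, add(add(SSSZ, SSSZ), mul(Z, Z)))
  →1  S(add(SZ, add(add(SSSZ, SSSZ), mul(Z, Z))))
  →2  S(S(add(Z, add(add(SSSZ, SSSZ), mul(Z, Z)))))
  →3  S(S(add(add(SSSZ, SSSZ), mul(Z, Z))))
  →4  S(S(add(S(add(SSZ, SSSZ)), mul(Z, Z))))
  →5  S(S(S(add(add(SSZ, SSSZ), mul(Z, Z)))))
  →6  S(S(S(add(S(add(SZ, SSSZ)), mul(Z, Z)))))
  →7  S(S(S(S(add(add(SZ, SSSZ), mul(Z, Z))))))
  →8  S(S(S(S(add(S(add(Z, SSSZ)), mul(Z, Z))))))
  →9  S(S(S(S(S(add(add(Z, SSSZ), mul(Z, Z)))))))
  →10  S(S(S(S(S(add(SSSZ, mul(Z, Z)))))))
  →11  S(S(S(S(S(S(add(SSZ, mul(Z, Z))))))))
  →12  S(S(S(S(S(S(S(add(SZ, mul(Z, Z)))))))))
  →13  S(S(S(S(S(S(S(S(add(Z, mul(Z, Z))))))))))
  →14  S(S(S(S(S(S(S(S(mul(Z, Z)))))))))
  →15  S^8(Z)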